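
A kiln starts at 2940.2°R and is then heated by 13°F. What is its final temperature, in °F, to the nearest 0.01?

Initial temperature in Celsius: (2940.2 - 491.67) × 5/9 = 1360.2944°C.
The 13°F change is an interval, so only the factor 5/9 applies: +13 × 5/9 = +7.2222°C.
Final Celsius temperature: 1360.2944 + 7.2222 = 1367.5167°C.
In Fahrenheit: 1367.5167 × 1.8 + 32 = 2493.53°F.

2493.53°F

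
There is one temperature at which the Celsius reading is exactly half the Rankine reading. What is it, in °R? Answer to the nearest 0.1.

Let R be the Rankine reading. The Celsius reading is C = 5/9·R - 273.15.
Require C = 0.5·R: 5/9·R - 273.15 = 0.5·R.
(1/18)·R = 273.15  ⇒  R = 4916.7.

4916.7°R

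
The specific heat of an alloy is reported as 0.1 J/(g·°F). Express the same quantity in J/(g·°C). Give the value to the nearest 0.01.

The quantity depends on a temperature interval, so only the ratio of degree sizes applies; the offset between the scales is irrelevant.
A change of 1°C is a change of 1.8°F, so per °C the value is 0.1 × 1.8 = 0.18.

0.18 J/(g·°C)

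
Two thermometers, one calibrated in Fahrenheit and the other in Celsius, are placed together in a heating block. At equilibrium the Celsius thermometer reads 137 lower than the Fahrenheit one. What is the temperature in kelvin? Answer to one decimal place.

Let x be the Fahrenheit reading; then the Celsius reading is 5/9·x - 17.7778.
(5/9·x - 17.7778) - x = -137  ⇒  (-4/9)·x = -119.222  ⇒  x = 268.2500°F.
In Celsius: (268.25 - 32) × 5/9 = 131.2500°C.
In kelvin: 131.2500 + 273.15 = 404.4 K.

404.4 K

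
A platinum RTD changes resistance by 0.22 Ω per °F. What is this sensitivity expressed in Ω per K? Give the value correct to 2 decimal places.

0.40 Ω per K

Since only a temperature interval is involved, the additive offset between the scales drops out.
A change of 1 K is a change of 1.8°F, so per K the value is 0.22 × 1.8 = 0.40.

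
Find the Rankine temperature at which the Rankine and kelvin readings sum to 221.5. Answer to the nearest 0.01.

Let R be the Rankine reading. The kelvin reading is K = 5/9·R.
Require R + K = 221.5: (14/9)·R = 221.5.
R = (221.5) / (14/9) = 142.39.

142.39°R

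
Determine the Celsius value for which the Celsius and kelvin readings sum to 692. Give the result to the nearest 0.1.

209.4°C

Let C be the Celsius reading. The kelvin reading is K = 1·C + 273.15.
Require C + K = 692: (2)·C + 273.15 = 692.
C = (692 - 273.15) / (2) = 209.4.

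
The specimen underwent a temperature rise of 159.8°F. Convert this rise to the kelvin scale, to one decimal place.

88.8 K

For a temperature interval the offset drops out; only the factor 5/9 applies.
159.8 × 5/9 = 88.8.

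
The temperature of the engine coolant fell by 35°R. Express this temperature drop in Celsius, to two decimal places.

An interval of 1°R corresponds to 5/9°C.
35 × 5/9 = 19.44.

19.44°C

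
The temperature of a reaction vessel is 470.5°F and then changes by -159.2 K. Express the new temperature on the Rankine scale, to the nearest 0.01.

Initial temperature in Celsius: (470.5 - 32) × 5/9 = 243.6111°C.
The 159.2 K change is an interval; Kelvin and Celsius degrees are the same size, so ΔC = -159.2°C.
Final Celsius temperature: 243.6111 - 159.2000 = 84.4111°C.
In Rankine: 84.4111 × 1.8 + 491.67 = 643.61°R.

643.61°R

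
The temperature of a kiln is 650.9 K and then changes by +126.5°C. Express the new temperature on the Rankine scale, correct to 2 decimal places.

1399.32°R

Initial temperature in Celsius: 650.9 - 273.15 = 377.7500°C.
Final Celsius temperature: 377.7500 + 126.5000 = 504.2500°C.
In Rankine: 504.2500 × 1.8 + 491.67 = 1399.32°R.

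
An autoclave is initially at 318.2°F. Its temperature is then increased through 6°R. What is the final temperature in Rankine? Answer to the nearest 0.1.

Initial temperature in Celsius: (318.2 - 32) × 5/9 = 159.0000°C.
The 6°R change is an interval, so only the factor 5/9 applies: +6 × 5/9 = +3.3333°C.
Final Celsius temperature: 159.0000 + 3.3333 = 162.3333°C.
In Rankine: 162.3333 × 1.8 + 491.67 = 783.9°R.

783.9°R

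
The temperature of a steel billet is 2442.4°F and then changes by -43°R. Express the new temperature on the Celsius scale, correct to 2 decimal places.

1315.22°C

Initial temperature in Celsius: (2442.4 - 32) × 5/9 = 1339.1111°C.
The 43°R change is an interval, so only the factor 5/9 applies: -43 × 5/9 = -23.8889°C.
Final Celsius temperature: 1339.1111 - 23.8889 = 1315.2222°C.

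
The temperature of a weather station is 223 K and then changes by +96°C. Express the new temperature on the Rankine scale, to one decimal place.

Initial temperature in Celsius: 223 - 273.15 = -50.1500°C.
Final Celsius temperature: -50.1500 + 96.0000 = 45.8500°C.
In Rankine: 45.8500 × 1.8 + 491.67 = 574.2°R.

574.2°R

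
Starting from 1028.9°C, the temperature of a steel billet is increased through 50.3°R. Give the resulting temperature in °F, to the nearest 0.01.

The 50.3°R change is an interval, so only the factor 5/9 applies: +50.3 × 5/9 = +27.9444°C.
Final Celsius temperature: 1028.9000 + 27.9444 = 1056.8444°C.
In Fahrenheit: 1056.8444 × 1.8 + 32 = 1934.32°F.

1934.32°F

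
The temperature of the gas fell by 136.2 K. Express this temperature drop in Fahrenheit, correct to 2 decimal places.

Only the scale ratio 1.8 matters for a change in temperature.
136.2 × 1.8 = 245.16.

245.16°F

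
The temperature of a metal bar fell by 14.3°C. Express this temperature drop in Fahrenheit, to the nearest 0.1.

For a temperature interval the offset drops out; only the factor 1.8 applies.
14.3 × 1.8 = 25.7.

25.7°F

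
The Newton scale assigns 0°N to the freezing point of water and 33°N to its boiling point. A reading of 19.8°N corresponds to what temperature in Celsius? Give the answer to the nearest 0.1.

60.0°C

Linear interpolation between the fixed points: C = (19.8 - 0) × 100 / (33 - 0) = 60.0000°C.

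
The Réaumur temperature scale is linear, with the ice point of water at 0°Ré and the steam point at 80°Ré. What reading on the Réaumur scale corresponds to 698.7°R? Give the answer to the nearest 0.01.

92.01°Ré

First in Celsius: (698.7 - 491.67) × 5/9 = 115.0167°C.
Linearly onto the Réaumur scale: 0 + (115.0167 / 100) × (80 - 0) = 92.01°Ré.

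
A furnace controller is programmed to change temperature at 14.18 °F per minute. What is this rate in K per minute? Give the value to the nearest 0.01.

Since only a temperature interval is involved, the additive offset between the scales drops out.
A change of 1°F is a change of 5/9 K, so 14.18 × 5/9 = 7.88.

7.88 K/minute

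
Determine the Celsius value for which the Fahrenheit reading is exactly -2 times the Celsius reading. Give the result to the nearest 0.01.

-8.42°C

Let C be the Celsius reading. The Fahrenheit reading is F = 1.8·C + 32.
Require F = -2·C: 1.8·C + 32 = -2·C.
(3.8)·C = -32  ⇒  C = -8.42.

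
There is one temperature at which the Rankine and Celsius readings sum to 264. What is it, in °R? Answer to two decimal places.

Let R be the Rankine reading. The Celsius reading is C = 5/9·R - 273.15.
Require R + C = 264: (14/9)·R - 273.15 = 264.
R = (264 + 273.15) / (14/9) = 345.31.

345.31°R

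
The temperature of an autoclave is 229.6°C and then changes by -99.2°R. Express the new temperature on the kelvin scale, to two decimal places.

447.64 K

The 99.2°R change is an interval, so only the factor 5/9 applies: -99.2 × 5/9 = -55.1111°C.
Final Celsius temperature: 229.6000 - 55.1111 = 174.4889°C.
In kelvin: 174.4889 + 273.15 = 447.64 K.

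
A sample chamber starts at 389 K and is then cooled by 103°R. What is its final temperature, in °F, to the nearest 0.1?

137.5°F

Initial temperature in Celsius: 389 - 273.15 = 115.8500°C.
The 103°R change is an interval, so only the factor 5/9 applies: -103 × 5/9 = -57.2222°C.
Final Celsius temperature: 115.8500 - 57.2222 = 58.6278°C.
In Fahrenheit: 58.6278 × 1.8 + 32 = 137.5°F.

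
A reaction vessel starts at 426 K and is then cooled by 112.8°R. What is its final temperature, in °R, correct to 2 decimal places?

654.00°R

Initial temperature in Celsius: 426 - 273.15 = 152.8500°C.
The 112.8°R change is an interval, so only the factor 5/9 applies: -112.8 × 5/9 = -62.6667°C.
Final Celsius temperature: 152.8500 - 62.6667 = 90.1833°C.
In Rankine: 90.1833 × 1.8 + 491.67 = 654.00°R.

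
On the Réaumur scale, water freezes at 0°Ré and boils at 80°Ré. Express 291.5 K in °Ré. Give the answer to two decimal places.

14.68°Ré

First in Celsius: 291.5 - 273.15 = 18.3500°C.
Linearly onto the Réaumur scale: 0 + (18.3500 / 100) × (80 - 0) = 14.68°Ré.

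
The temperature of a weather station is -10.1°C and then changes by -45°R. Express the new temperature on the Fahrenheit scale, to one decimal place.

The 45°R change is an interval, so only the factor 5/9 applies: -45 × 5/9 = -25.0000°C.
Final Celsius temperature: -10.1000 - 25.0000 = -35.1000°C.
In Fahrenheit: -35.1000 × 1.8 + 32 = -31.2°F.

-31.2°F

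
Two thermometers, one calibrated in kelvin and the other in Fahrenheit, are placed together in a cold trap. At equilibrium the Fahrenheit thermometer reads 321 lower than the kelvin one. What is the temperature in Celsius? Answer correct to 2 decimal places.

-99.81°C

Let x be the kelvin reading; then the Fahrenheit reading is 1.8·x - 459.67.
(1.8·x - 459.67) - x = -321  ⇒  (0.8)·x = 138.67  ⇒  x = 173.3375 K.
In Celsius: 173.3375 - 273.15 = -99.81°C.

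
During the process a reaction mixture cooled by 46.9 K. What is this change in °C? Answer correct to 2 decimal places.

46.90°C

Kelvin and Celsius degrees are the same size, so the interval is unchanged: 46.90.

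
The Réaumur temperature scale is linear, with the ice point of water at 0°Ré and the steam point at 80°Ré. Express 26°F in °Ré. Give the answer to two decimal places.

-2.67°Ré

First in Celsius: (26 - 32) × 5/9 = -3.3333°C.
Linearly onto the Réaumur scale: 0 + (-3.3333 / 100) × (80 - 0) = -2.67°Ré.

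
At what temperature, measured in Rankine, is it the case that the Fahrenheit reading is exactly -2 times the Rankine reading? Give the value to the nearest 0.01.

Let R be the Rankine reading. The Fahrenheit reading is F = 1·R - 459.67.
Require F = -2·R: 1·R - 459.67 = -2·R.
(3)·R = 459.67  ⇒  R = 153.22.

153.22°R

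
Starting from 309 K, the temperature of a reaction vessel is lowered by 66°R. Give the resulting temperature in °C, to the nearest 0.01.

-0.82°C

Initial temperature in Celsius: 309 - 273.15 = 35.8500°C.
The 66°R change is an interval, so only the factor 5/9 applies: -66 × 5/9 = -36.6667°C.
Final Celsius temperature: 35.8500 - 36.6667 = -0.8167°C.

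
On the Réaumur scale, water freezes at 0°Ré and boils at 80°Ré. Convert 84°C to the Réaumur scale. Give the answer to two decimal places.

67.20°Ré

Linearly onto the Réaumur scale: 0 + (84.0000 / 100) × (80 - 0) = 67.20°Ré.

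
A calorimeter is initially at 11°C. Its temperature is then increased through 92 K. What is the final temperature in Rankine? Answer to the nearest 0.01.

677.07°R

The 92 K change is an interval; Kelvin and Celsius degrees are the same size, so ΔC = +92°C.
Final Celsius temperature: 11.0000 + 92.0000 = 103.0000°C.
In Rankine: 103.0000 × 1.8 + 491.67 = 677.07°R.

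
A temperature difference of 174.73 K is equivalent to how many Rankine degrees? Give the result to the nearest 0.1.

An interval of 1 K corresponds to 1.8°R.
174.73 × 1.8 = 314.5.

314.5°R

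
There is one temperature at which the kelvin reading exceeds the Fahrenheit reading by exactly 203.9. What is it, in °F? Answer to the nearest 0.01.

115.81°F

Let F be the Fahrenheit reading. The kelvin reading is K = 5/9·F + 255.372.
Require K - F = 203.9: (-4/9)·F + 255.372 = 203.9.
F = (203.9 - 255.372) / (-4/9) = 115.81.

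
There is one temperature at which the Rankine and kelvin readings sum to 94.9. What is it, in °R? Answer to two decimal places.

61.01°R

Let R be the Rankine reading. The kelvin reading is K = 5/9·R.
Require R + K = 94.9: (14/9)·R = 94.9.
R = (94.9) / (14/9) = 61.01.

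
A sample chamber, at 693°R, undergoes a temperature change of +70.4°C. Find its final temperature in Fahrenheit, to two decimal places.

Initial temperature in Celsius: (693 - 491.67) × 5/9 = 111.8500°C.
Final Celsius temperature: 111.8500 + 70.4000 = 182.2500°C.
In Fahrenheit: 182.2500 × 1.8 + 32 = 360.05°F.

360.05°F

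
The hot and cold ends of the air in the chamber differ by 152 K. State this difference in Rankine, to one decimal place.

Only the scale ratio 1.8 matters for a change in temperature.
152 × 1.8 = 273.6.

273.6°R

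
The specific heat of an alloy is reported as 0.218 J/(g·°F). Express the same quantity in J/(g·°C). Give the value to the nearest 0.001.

0.392 J/(g·°C)

Since only a temperature interval is involved, the additive offset between the scales drops out.
A change of 1°C is a change of 1.8°F, so per °C the value is 0.218 × 1.8 = 0.392.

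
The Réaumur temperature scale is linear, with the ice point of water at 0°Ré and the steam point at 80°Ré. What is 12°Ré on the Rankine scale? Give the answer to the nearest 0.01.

Linear interpolation between the fixed points: C = (12 - 0) × 100 / (80 - 0) = 15.0000°C.
Then 15.0000 × 1.8 + 491.67 = 518.67°R.

518.67°R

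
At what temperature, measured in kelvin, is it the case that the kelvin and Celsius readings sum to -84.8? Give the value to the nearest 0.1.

Let K be the kelvin reading. The Celsius reading is C = 1·K - 273.15.
Require K + C = -84.8: (2)·K - 273.15 = -84.8.
K = (-84.8 + 273.15) / (2) = 94.2.

94.2 K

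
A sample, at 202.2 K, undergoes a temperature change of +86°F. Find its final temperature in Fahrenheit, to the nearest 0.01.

-9.71°F

Initial temperature in Celsius: 202.2 - 273.15 = -70.9500°C.
The 86°F change is an interval, so only the factor 5/9 applies: +86 × 5/9 = +47.7778°C.
Final Celsius temperature: -70.9500 + 47.7778 = -23.1722°C.
In Fahrenheit: -23.1722 × 1.8 + 32 = -9.71°F.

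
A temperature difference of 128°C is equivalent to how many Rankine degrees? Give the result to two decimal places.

230.40°R

For a temperature interval the offset drops out; only the factor 1.8 applies.
128 × 1.8 = 230.40.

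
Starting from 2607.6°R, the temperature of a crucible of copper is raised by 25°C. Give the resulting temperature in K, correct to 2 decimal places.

Initial temperature in Celsius: (2607.6 - 491.67) × 5/9 = 1175.5167°C.
Final Celsius temperature: 1175.5167 + 25.0000 = 1200.5167°C.
In kelvin: 1200.5167 + 273.15 = 1473.67 K.

1473.67 K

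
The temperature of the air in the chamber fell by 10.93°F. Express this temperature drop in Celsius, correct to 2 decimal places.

6.07°C

For a temperature interval the offset drops out; only the factor 5/9 applies.
10.93 × 5/9 = 6.07.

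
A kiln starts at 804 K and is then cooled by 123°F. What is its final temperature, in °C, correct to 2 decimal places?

Initial temperature in Celsius: 804 - 273.15 = 530.8500°C.
The 123°F change is an interval, so only the factor 5/9 applies: -123 × 5/9 = -68.3333°C.
Final Celsius temperature: 530.8500 - 68.3333 = 462.5167°C.

462.52°C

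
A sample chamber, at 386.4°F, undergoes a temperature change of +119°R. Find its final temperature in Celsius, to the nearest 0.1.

263.0°C

Initial temperature in Celsius: (386.4 - 32) × 5/9 = 196.8889°C.
The 119°R change is an interval, so only the factor 5/9 applies: +119 × 5/9 = +66.1111°C.
Final Celsius temperature: 196.8889 + 66.1111 = 263.0000°C.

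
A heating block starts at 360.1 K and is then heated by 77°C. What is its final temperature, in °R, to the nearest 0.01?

786.78°R

Initial temperature in Celsius: 360.1 - 273.15 = 86.9500°C.
Final Celsius temperature: 86.9500 + 77.0000 = 163.9500°C.
In Rankine: 163.9500 × 1.8 + 491.67 = 786.78°R.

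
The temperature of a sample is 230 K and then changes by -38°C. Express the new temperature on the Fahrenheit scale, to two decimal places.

Initial temperature in Celsius: 230 - 273.15 = -43.1500°C.
Final Celsius temperature: -43.1500 - 38.0000 = -81.1500°C.
In Fahrenheit: -81.1500 × 1.8 + 32 = -114.07°F.

-114.07°F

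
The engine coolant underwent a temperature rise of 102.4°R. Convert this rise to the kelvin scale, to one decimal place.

For a temperature interval the offset drops out; only the factor 5/9 applies.
102.4 × 5/9 = 56.9.

56.9 K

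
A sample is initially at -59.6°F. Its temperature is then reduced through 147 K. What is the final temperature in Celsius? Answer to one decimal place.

-197.9°C

Initial temperature in Celsius: (-59.6 - 32) × 5/9 = -50.8889°C.
The 147 K change is an interval; Kelvin and Celsius degrees are the same size, so ΔC = -147°C.
Final Celsius temperature: -50.8889 - 147.0000 = -197.8889°C.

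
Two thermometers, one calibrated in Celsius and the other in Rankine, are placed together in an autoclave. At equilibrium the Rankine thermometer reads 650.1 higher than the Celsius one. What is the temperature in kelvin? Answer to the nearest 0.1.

471.2 K

Let x be the Celsius reading; then the Rankine reading is 1.8·x + 491.67.
(1.8·x + 491.67) - x = 650.1  ⇒  (0.8)·x = 158.43  ⇒  x = 198.0375°C.
In kelvin: 198.0375 + 273.15 = 471.2 K.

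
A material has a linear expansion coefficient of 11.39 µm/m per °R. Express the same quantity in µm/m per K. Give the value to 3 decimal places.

20.502 µm/m per K

Since only a temperature interval is involved, the additive offset between the scales drops out.
A change of 1 K is a change of 1.8°R, so per K the value is 11.39 × 1.8 = 20.502.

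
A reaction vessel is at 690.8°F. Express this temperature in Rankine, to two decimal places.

1150.47°R

In Celsius: (690.8 - 32) × 5/9 = 366.0000°C.
In Rankine: 366.0000 × 1.8 + 491.67 = 1150.47°R.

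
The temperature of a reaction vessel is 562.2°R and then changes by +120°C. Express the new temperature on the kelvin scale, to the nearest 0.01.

432.33 K

Initial temperature in Celsius: (562.2 - 491.67) × 5/9 = 39.1833°C.
Final Celsius temperature: 39.1833 + 120.0000 = 159.1833°C.
In kelvin: 159.1833 + 273.15 = 432.33 K.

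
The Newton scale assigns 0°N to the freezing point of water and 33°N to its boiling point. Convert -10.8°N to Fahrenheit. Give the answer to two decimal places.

Linear interpolation between the fixed points: C = (-10.8 - 0) × 100 / (33 - 0) = -32.7273°C.
Then -32.7273 × 1.8 + 32 = -26.91°F.

-26.91°F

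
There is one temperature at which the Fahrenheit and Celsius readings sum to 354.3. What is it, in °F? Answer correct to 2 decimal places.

Let F be the Fahrenheit reading. The Celsius reading is C = 5/9·F - 17.7778.
Require F + C = 354.3: (14/9)·F - 17.7778 = 354.3.
F = (354.3 + 17.7778) / (14/9) = 239.19.

239.19°F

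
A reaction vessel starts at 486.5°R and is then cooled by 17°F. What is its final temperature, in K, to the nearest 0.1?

260.8 K

Initial temperature in Celsius: (486.5 - 491.67) × 5/9 = -2.8722°C.
The 17°F change is an interval, so only the factor 5/9 applies: -17 × 5/9 = -9.4444°C.
Final Celsius temperature: -2.8722 - 9.4444 = -12.3167°C.
In kelvin: -12.3167 + 273.15 = 260.8 K.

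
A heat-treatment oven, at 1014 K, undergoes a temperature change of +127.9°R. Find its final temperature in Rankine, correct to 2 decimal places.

Initial temperature in Celsius: 1014 - 273.15 = 740.8500°C.
The 127.9°R change is an interval, so only the factor 5/9 applies: +127.9 × 5/9 = +71.0556°C.
Final Celsius temperature: 740.8500 + 71.0556 = 811.9056°C.
In Rankine: 811.9056 × 1.8 + 491.67 = 1953.10°R.

1953.10°R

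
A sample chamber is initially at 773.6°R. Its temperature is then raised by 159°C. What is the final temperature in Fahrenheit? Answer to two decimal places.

600.13°F

Initial temperature in Celsius: (773.6 - 491.67) × 5/9 = 156.6278°C.
Final Celsius temperature: 156.6278 + 159.0000 = 315.6278°C.
In Fahrenheit: 315.6278 × 1.8 + 32 = 600.13°F.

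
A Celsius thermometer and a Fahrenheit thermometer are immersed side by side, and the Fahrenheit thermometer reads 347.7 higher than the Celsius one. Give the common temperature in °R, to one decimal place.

Let x be the Celsius reading; then the Fahrenheit reading is 1.8·x + 32.
(1.8·x + 32) - x = 347.7  ⇒  (0.8)·x = 315.7  ⇒  x = 394.6250°C.
In Rankine: 394.6250 × 1.8 + 491.67 = 1202.0°R.

1202.0°R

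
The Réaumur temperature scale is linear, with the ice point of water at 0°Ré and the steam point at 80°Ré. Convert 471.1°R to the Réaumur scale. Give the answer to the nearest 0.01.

First in Celsius: (471.1 - 491.67) × 5/9 = -11.4278°C.
Linearly onto the Réaumur scale: 0 + (-11.4278 / 100) × (80 - 0) = -9.14°Ré.

-9.14°Ré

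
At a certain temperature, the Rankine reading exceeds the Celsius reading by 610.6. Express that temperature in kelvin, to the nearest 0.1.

Let x be the Celsius reading; then the Rankine reading is 1.8·x + 491.67.
(1.8·x + 491.67) - x = 610.6  ⇒  (0.8)·x = 118.93  ⇒  x = 148.6625°C.
In kelvin: 148.6625 + 273.15 = 421.8 K.

421.8 K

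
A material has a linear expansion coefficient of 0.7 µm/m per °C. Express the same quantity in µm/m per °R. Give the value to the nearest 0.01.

0.39 µm/m per °R

The quantity depends on a temperature interval, so only the ratio of degree sizes applies; the offset between the scales is irrelevant.
A change of 1°R is a change of 5/9°C, so per °R the value is 0.7 × 5/9 = 0.39.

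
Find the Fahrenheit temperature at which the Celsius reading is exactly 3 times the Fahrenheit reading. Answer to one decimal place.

-7.3°F

Let F be the Fahrenheit reading. The Celsius reading is C = 5/9·F - 17.7778.
Require C = 3·F: 5/9·F - 17.7778 = 3·F.
(-22/9)·F = 17.7778  ⇒  F = -7.3.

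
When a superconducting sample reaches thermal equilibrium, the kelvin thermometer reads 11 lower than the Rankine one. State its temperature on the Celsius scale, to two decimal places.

Let x be the Rankine reading; then the kelvin reading is 5/9·x.
(5/9·x) - x = -11  ⇒  (-4/9)·x = -11  ⇒  x = 24.7500°R.
In Celsius: (24.75 - 491.67) × 5/9 = -259.40°C.

-259.40°C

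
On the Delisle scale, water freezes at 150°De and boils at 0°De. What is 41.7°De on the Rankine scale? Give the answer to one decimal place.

Linear interpolation between the fixed points: C = (41.7 - 150) × 100 / (0 - 150) = 72.2000°C.
Then 72.2000 × 1.8 + 491.67 = 621.6°R.

621.6°R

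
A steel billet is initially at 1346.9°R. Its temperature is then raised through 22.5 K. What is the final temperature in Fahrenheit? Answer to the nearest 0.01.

Initial temperature in Celsius: (1346.9 - 491.67) × 5/9 = 475.1278°C.
The 22.5 K change is an interval; Kelvin and Celsius degrees are the same size, so ΔC = +22.5°C.
Final Celsius temperature: 475.1278 + 22.5000 = 497.6278°C.
In Fahrenheit: 497.6278 × 1.8 + 32 = 927.73°F.

927.73°F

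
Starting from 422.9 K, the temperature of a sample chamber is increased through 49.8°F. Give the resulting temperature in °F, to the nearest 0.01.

Initial temperature in Celsius: 422.9 - 273.15 = 149.7500°C.
The 49.8°F change is an interval, so only the factor 5/9 applies: +49.8 × 5/9 = +27.6667°C.
Final Celsius temperature: 149.7500 + 27.6667 = 177.4167°C.
In Fahrenheit: 177.4167 × 1.8 + 32 = 351.35°F.

351.35°F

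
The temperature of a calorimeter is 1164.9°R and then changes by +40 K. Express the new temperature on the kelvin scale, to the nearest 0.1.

687.2 K

Initial temperature in Celsius: (1164.9 - 491.67) × 5/9 = 374.0167°C.
The 40 K change is an interval; Kelvin and Celsius degrees are the same size, so ΔC = +40°C.
Final Celsius temperature: 374.0167 + 40.0000 = 414.0167°C.
In kelvin: 414.0167 + 273.15 = 687.2 K.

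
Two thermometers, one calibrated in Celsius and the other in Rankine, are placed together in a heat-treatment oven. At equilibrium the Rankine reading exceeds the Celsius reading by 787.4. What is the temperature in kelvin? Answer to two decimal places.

642.81 K

Let x be the Celsius reading; then the Rankine reading is 1.8·x + 491.67.
(1.8·x + 491.67) - x = 787.4  ⇒  (0.8)·x = 295.73  ⇒  x = 369.6625°C.
In kelvin: 369.6625 + 273.15 = 642.81 K.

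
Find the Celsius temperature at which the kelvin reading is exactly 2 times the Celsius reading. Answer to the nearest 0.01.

Let C be the Celsius reading. The kelvin reading is K = 1·C + 273.15.
Require K = 2·C: 1·C + 273.15 = 2·C.
(-1)·C = -273.15  ⇒  C = 273.15.

273.15°C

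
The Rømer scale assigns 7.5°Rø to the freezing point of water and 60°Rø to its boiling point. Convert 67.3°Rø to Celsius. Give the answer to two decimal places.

113.90°C

Linear interpolation between the fixed points: C = (67.3 - 7.5) × 100 / (60 - 7.5) = 113.9048°C.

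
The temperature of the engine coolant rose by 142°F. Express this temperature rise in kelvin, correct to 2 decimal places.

For a temperature interval the offset drops out; only the factor 5/9 applies.
142 × 5/9 = 78.89.

78.89 K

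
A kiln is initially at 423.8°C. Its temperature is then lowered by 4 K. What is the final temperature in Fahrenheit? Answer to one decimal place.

The 4 K change is an interval; Kelvin and Celsius degrees are the same size, so ΔC = -4°C.
Final Celsius temperature: 423.8000 - 4.0000 = 419.8000°C.
In Fahrenheit: 419.8000 × 1.8 + 32 = 787.6°F.

787.6°F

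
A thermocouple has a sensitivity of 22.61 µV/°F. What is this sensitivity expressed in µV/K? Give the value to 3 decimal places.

40.698 µV/K

The quantity depends on a temperature interval, so only the ratio of degree sizes applies; the offset between the scales is irrelevant.
A change of 1 K is a change of 1.8°F, so per K the value is 22.61 × 1.8 = 40.698.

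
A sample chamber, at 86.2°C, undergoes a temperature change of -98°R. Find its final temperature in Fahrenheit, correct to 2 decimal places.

The 98°R change is an interval, so only the factor 5/9 applies: -98 × 5/9 = -54.4444°C.
Final Celsius temperature: 86.2000 - 54.4444 = 31.7556°C.
In Fahrenheit: 31.7556 × 1.8 + 32 = 89.16°F.

89.16°F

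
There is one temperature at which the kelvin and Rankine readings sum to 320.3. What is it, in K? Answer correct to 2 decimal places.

114.39 K

Let K be the kelvin reading. The Rankine reading is R = 1.8·K.
Require K + R = 320.3: (2.8)·K = 320.3.
K = (320.3) / (2.8) = 114.39.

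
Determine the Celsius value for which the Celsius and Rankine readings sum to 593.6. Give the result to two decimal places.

Let C be the Celsius reading. The Rankine reading is R = 1.8·C + 491.67.
Require C + R = 593.6: (2.8)·C + 491.67 = 593.6.
C = (593.6 - 491.67) / (2.8) = 36.40.

36.40°C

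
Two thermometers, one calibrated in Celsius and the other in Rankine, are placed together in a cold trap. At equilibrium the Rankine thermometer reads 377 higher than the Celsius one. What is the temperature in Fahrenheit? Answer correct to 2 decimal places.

Let x be the Celsius reading; then the Rankine reading is 1.8·x + 491.67.
(1.8·x + 491.67) - x = 377  ⇒  (0.8)·x = -114.67  ⇒  x = -143.3375°C.
In Fahrenheit: -143.3375 × 1.8 + 32 = -226.01°F.

-226.01°F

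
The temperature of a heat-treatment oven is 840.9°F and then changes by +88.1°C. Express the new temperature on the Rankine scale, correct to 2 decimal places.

1459.15°R

Initial temperature in Celsius: (840.9 - 32) × 5/9 = 449.3889°C.
Final Celsius temperature: 449.3889 + 88.1000 = 537.4889°C.
In Rankine: 537.4889 × 1.8 + 491.67 = 1459.15°R.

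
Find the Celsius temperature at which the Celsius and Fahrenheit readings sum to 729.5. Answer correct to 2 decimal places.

Let C be the Celsius reading. The Fahrenheit reading is F = 1.8·C + 32.
Require C + F = 729.5: (2.8)·C + 32 = 729.5.
C = (729.5 - 32) / (2.8) = 249.11.

249.11°C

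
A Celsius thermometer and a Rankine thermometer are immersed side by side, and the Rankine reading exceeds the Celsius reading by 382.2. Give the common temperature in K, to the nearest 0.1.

Let x be the Celsius reading; then the Rankine reading is 1.8·x + 491.67.
(1.8·x + 491.67) - x = 382.2  ⇒  (0.8)·x = -109.47  ⇒  x = -136.8375°C.
In kelvin: -136.8375 + 273.15 = 136.3 K.

136.3 K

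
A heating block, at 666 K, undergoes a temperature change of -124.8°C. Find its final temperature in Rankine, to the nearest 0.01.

974.16°R

Initial temperature in Celsius: 666 - 273.15 = 392.8500°C.
Final Celsius temperature: 392.8500 - 124.8000 = 268.0500°C.
In Rankine: 268.0500 × 1.8 + 491.67 = 974.16°R.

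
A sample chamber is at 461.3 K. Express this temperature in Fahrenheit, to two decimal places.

370.67°F

In Celsius: 461.3 - 273.15 = 188.1500°C.
In Fahrenheit: 188.1500 × 1.8 + 32 = 370.67°F.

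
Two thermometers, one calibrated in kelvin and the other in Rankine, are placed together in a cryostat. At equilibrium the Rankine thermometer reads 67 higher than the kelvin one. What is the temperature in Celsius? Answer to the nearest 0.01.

-189.40°C

Let x be the kelvin reading; then the Rankine reading is 1.8·x.
(1.8·x) - x = 67  ⇒  (0.8)·x = 67  ⇒  x = 83.7500 K.
In Celsius: 83.75 - 273.15 = -189.40°C.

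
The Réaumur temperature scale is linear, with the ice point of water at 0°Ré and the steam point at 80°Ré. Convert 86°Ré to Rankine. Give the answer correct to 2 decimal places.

Linear interpolation between the fixed points: C = (86 - 0) × 100 / (80 - 0) = 107.5000°C.
Then 107.5000 × 1.8 + 491.67 = 685.17°R.

685.17°R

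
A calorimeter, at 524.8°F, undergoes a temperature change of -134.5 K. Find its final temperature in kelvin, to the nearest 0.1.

Initial temperature in Celsius: (524.8 - 32) × 5/9 = 273.7778°C.
The 134.5 K change is an interval; Kelvin and Celsius degrees are the same size, so ΔC = -134.5°C.
Final Celsius temperature: 273.7778 - 134.5000 = 139.2778°C.
In kelvin: 139.2778 + 273.15 = 412.4 K.

412.4 K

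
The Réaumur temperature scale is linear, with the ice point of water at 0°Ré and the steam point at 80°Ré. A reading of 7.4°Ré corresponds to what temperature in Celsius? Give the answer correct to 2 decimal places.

9.25°C

Linear interpolation between the fixed points: C = (7.4 - 0) × 100 / (80 - 0) = 9.2500°C.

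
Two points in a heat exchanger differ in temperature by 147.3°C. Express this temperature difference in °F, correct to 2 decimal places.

For a temperature interval the offset drops out; only the factor 1.8 applies.
147.3 × 1.8 = 265.14.

265.14°F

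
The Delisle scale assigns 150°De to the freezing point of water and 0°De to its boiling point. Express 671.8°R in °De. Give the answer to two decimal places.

-0.11°De

First in Celsius: (671.8 - 491.67) × 5/9 = 100.0722°C.
Linearly onto the Delisle scale: 150 + (100.0722 / 100) × (0 - 150) = -0.11°De.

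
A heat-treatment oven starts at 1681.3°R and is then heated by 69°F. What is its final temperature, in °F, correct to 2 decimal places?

Initial temperature in Celsius: (1681.3 - 491.67) × 5/9 = 660.9056°C.
The 69°F change is an interval, so only the factor 5/9 applies: +69 × 5/9 = +38.3333°C.
Final Celsius temperature: 660.9056 + 38.3333 = 699.2389°C.
In Fahrenheit: 699.2389 × 1.8 + 32 = 1290.63°F.

1290.63°F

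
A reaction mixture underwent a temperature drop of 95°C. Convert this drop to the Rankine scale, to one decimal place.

171.0°R

An interval of 1°C corresponds to 1.8°R.
95 × 1.8 = 171.0.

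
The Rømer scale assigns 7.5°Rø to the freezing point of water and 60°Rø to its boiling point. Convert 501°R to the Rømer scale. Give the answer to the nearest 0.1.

10.2°Rø

First in Celsius: (501 - 491.67) × 5/9 = 5.1833°C.
Linearly onto the Rømer scale: 7.5 + (5.1833 / 100) × (60 - 7.5) = 10.2°Rø.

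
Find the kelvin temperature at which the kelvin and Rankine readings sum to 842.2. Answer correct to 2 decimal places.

Let K be the kelvin reading. The Rankine reading is R = 1.8·K.
Require K + R = 842.2: (2.8)·K = 842.2.
K = (842.2) / (2.8) = 300.79.

300.79 K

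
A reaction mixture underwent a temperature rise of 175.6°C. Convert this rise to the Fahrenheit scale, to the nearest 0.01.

For a temperature interval the offset drops out; only the factor 1.8 applies.
175.6 × 1.8 = 316.08.

316.08°F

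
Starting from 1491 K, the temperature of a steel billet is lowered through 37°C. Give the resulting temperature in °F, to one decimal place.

2157.5°F

Initial temperature in Celsius: 1491 - 273.15 = 1217.8500°C.
Final Celsius temperature: 1217.8500 - 37.0000 = 1180.8500°C.
In Fahrenheit: 1180.8500 × 1.8 + 32 = 2157.5°F.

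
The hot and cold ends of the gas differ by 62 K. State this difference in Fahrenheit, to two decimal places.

Only the scale ratio 1.8 matters for a change in temperature.
62 × 1.8 = 111.60.

111.60°F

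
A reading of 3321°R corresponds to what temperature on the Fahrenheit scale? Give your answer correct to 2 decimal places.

2861.33°F

In Celsius: (3321 - 491.67) × 5/9 = 1571.8500°C.
In Fahrenheit: 1571.8500 × 1.8 + 32 = 2861.33°F.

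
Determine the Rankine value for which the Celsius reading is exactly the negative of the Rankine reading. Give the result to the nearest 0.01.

175.60°R

Let R be the Rankine reading. The Celsius reading is C = 5/9·R - 273.15.
Require C = -1·R: 5/9·R - 273.15 = -1·R.
(14/9)·R = 273.15  ⇒  R = 175.60.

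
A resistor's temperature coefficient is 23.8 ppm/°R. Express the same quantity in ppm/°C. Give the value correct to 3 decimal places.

42.840 ppm/°C

The quantity depends on a temperature interval, so only the ratio of degree sizes applies; the offset between the scales is irrelevant.
A change of 1°C is a change of 1.8°R, so per °C the value is 23.8 × 1.8 = 42.840.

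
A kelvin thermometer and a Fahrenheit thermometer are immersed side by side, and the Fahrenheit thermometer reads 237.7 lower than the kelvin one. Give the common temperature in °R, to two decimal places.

499.43°R

Let x be the kelvin reading; then the Fahrenheit reading is 1.8·x - 459.67.
(1.8·x - 459.67) - x = -237.7  ⇒  (0.8)·x = 221.97  ⇒  x = 277.4625 K.
In Celsius: 277.4625 - 273.15 = 4.3125°C.
In Rankine: 4.3125 × 1.8 + 491.67 = 499.43°R.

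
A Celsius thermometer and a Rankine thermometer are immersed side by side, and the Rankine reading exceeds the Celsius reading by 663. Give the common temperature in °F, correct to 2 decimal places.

417.49°F

Let x be the Celsius reading; then the Rankine reading is 1.8·x + 491.67.
(1.8·x + 491.67) - x = 663  ⇒  (0.8)·x = 171.33  ⇒  x = 214.1625°C.
In Fahrenheit: 214.1625 × 1.8 + 32 = 417.49°F.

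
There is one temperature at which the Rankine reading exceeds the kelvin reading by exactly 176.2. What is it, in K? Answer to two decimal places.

Let K be the kelvin reading. The Rankine reading is R = 1.8·K.
Require R - K = 176.2: (0.8)·K = 176.2.
K = (176.2) / (0.8) = 220.25.

220.25 K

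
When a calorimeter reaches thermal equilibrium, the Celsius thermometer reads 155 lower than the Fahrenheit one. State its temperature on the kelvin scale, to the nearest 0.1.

Let x be the Fahrenheit reading; then the Celsius reading is 5/9·x - 17.7778.
(5/9·x - 17.7778) - x = -155  ⇒  (-4/9)·x = -137.222  ⇒  x = 308.7500°F.
In Celsius: (308.75 - 32) × 5/9 = 153.7500°C.
In kelvin: 153.7500 + 273.15 = 426.9 K.

426.9 K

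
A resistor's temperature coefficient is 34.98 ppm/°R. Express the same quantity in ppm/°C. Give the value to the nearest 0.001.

The quantity depends on a temperature interval, so only the ratio of degree sizes applies; the offset between the scales is irrelevant.
A change of 1°C is a change of 1.8°R, so per °C the value is 34.98 × 1.8 = 62.964.

62.964 ppm/°C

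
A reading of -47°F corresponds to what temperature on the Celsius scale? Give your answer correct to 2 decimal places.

-43.89°C

In Celsius: (-47 - 32) × 5/9 = -43.8889°C.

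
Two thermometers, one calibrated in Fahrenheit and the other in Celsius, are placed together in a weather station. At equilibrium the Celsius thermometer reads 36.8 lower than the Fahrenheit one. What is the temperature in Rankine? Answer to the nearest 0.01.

Let x be the Fahrenheit reading; then the Celsius reading is 5/9·x - 17.7778.
(5/9·x - 17.7778) - x = -36.8  ⇒  (-4/9)·x = -19.0222  ⇒  x = 42.8000°F.
In Celsius: (42.8 - 32) × 5/9 = 6.0000°C.
In Rankine: 6.0000 × 1.8 + 491.67 = 502.47°R.

502.47°R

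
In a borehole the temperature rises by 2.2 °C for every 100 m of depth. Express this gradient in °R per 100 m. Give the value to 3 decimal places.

Since only a temperature interval is involved, the additive offset between the scales drops out.
A change of 1°C is a change of 1.8°R, so 2.2 × 1.8 = 3.960.

3.960 °R/100 m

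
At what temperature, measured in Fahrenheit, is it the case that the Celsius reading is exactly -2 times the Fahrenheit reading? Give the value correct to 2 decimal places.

6.96°F

Let F be the Fahrenheit reading. The Celsius reading is C = 5/9·F - 17.7778.
Require C = -2·F: 5/9·F - 17.7778 = -2·F.
(23/9)·F = 17.7778  ⇒  F = 6.96.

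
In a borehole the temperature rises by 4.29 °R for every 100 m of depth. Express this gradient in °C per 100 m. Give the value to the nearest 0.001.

The quantity depends on a temperature interval, so only the ratio of degree sizes applies; the offset between the scales is irrelevant.
A change of 1°R is a change of 5/9°C, so 4.29 × 5/9 = 2.383.

2.383 °C/100 m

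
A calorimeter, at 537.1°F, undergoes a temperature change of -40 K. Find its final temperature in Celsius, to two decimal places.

Initial temperature in Celsius: (537.1 - 32) × 5/9 = 280.6111°C.
The 40 K change is an interval; Kelvin and Celsius degrees are the same size, so ΔC = -40°C.
Final Celsius temperature: 280.6111 - 40.0000 = 240.6111°C.

240.61°C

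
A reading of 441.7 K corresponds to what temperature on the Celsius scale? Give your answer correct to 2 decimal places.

168.55°C

In Celsius: 441.7 - 273.15 = 168.5500°C.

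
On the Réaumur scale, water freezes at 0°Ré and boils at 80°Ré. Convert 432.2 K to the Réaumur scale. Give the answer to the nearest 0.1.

127.2°Ré

First in Celsius: 432.2 - 273.15 = 159.0500°C.
Linearly onto the Réaumur scale: 0 + (159.0500 / 100) × (80 - 0) = 127.2°Ré.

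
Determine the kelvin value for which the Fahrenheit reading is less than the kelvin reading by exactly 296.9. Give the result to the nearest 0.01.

Let K be the kelvin reading. The Fahrenheit reading is F = 1.8·K - 459.67.
Require F - K = -296.9: (0.8)·K - 459.67 = -296.9.
K = (-296.9 + 459.67) / (0.8) = 203.46.

203.46 K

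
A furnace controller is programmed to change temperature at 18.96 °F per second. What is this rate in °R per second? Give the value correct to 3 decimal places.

18.960 °R/second

The quantity depends on a temperature interval, so only the ratio of degree sizes applies; the offset between the scales is irrelevant.
A change of 1°F is a change of 1°R, so 18.96 × 1 = 18.960.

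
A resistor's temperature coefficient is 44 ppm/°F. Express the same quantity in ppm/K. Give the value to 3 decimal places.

79.200 ppm/K

Since only a temperature interval is involved, the additive offset between the scales drops out.
A change of 1 K is a change of 1.8°F, so per K the value is 44 × 1.8 = 79.200.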